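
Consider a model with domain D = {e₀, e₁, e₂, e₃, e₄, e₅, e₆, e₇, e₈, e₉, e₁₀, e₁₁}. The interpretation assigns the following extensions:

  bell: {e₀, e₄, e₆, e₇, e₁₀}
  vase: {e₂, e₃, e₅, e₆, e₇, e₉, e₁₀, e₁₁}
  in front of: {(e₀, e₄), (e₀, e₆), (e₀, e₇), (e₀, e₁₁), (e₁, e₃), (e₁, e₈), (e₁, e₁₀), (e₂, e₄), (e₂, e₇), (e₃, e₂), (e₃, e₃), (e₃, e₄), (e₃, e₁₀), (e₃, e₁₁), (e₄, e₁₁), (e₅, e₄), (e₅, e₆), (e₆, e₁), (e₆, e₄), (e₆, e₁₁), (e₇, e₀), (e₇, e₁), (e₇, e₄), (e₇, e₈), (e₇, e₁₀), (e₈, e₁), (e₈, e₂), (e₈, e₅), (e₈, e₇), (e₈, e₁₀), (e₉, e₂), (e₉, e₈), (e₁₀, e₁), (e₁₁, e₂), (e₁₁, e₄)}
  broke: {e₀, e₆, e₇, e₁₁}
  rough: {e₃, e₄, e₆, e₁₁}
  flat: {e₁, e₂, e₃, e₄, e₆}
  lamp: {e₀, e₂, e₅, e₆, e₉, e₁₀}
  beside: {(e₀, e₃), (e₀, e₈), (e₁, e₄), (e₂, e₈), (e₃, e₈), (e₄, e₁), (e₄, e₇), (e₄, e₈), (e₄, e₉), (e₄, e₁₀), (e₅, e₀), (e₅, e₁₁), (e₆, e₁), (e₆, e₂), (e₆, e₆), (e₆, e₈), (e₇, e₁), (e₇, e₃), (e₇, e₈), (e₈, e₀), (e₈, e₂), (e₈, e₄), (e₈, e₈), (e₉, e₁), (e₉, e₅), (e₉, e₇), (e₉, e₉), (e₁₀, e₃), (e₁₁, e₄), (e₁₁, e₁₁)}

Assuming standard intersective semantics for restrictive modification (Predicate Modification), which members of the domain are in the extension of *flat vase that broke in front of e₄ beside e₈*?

{e₆}

⟦that broke⟧ = ⟦broke⟧ = {e₀, e₆, e₇, e₁₁}
⟦in front of e₄⟧ = {x : ⟨x, e₄⟩ ∈ ⟦in front of⟧} = {e₀, e₂, e₃, e₅, e₆, e₇, e₁₁}
⟦beside e₈⟧ = {x : ⟨x, e₈⟩ ∈ ⟦beside⟧} = {e₀, e₂, e₃, e₄, e₆, e₇, e₈}
⟦vase⟧ = {e₂, e₃, e₅, e₆, e₇, e₉, e₁₀, e₁₁}
… ∩ ⟦that broke⟧ = {e₂, e₃, e₅, e₆, e₇, e₉, e₁₀, e₁₁} ∩ {e₀, e₆, e₇, e₁₁} = {e₆, e₇, e₁₁}
… ∩ ⟦in front of e₄⟧ = {e₆, e₇, e₁₁} ∩ {e₀, e₂, e₃, e₅, e₆, e₇, e₁₁} = {e₆, e₇, e₁₁}
… ∩ ⟦beside e₈⟧ = {e₆, e₇, e₁₁} ∩ {e₀, e₂, e₃, e₄, e₆, e₇, e₈} = {e₆, e₇}
… ∩ ⟦flat⟧ = {e₆, e₇} ∩ {e₁, e₂, e₃, e₄, e₆} = {e₆}
So ⟦flat vase that broke in front of e₄ beside e₈⟧ = {e₆}.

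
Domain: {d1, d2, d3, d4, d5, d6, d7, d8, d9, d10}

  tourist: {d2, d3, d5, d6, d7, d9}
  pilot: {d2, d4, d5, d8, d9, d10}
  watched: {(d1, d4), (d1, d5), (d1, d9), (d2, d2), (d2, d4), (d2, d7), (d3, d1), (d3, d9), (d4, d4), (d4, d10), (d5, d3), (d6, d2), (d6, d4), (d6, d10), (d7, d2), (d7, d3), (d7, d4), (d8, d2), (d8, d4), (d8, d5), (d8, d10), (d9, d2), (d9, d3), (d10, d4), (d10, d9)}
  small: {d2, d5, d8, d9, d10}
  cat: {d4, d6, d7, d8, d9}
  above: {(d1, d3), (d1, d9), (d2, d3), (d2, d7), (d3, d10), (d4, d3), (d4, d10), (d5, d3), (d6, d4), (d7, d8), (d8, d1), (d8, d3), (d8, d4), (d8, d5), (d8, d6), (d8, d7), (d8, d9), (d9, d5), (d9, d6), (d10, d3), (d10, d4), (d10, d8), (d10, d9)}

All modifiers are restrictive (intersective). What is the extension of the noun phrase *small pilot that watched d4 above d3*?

⟦that watched d4⟧ = {x : ⟨x, d4⟩ ∈ ⟦watched⟧} = {d1, d2, d4, d6, d7, d8, d10}
⟦above d3⟧ = {x : ⟨x, d3⟩ ∈ ⟦above⟧} = {d1, d2, d4, d5, d8, d10}
⟦pilot⟧ = {d2, d4, d5, d8, d9, d10}
… ∩ ⟦that watched d4⟧ = {d2, d4, d5, d8, d9, d10} ∩ {d1, d2, d4, d6, d7, d8, d10} = {d2, d4, d8, d10}
… ∩ ⟦above d3⟧ = {d2, d4, d8, d10} ∩ {d1, d2, d4, d5, d8, d10} = {d2, d4, d8, d10}
… ∩ ⟦small⟧ = {d2, d4, d8, d10} ∩ {d2, d5, d8, d9, d10} = {d2, d8, d10}
So ⟦small pilot that watched d4 above d3⟧ = {d2, d8, d10}.

{d2, d8, d10}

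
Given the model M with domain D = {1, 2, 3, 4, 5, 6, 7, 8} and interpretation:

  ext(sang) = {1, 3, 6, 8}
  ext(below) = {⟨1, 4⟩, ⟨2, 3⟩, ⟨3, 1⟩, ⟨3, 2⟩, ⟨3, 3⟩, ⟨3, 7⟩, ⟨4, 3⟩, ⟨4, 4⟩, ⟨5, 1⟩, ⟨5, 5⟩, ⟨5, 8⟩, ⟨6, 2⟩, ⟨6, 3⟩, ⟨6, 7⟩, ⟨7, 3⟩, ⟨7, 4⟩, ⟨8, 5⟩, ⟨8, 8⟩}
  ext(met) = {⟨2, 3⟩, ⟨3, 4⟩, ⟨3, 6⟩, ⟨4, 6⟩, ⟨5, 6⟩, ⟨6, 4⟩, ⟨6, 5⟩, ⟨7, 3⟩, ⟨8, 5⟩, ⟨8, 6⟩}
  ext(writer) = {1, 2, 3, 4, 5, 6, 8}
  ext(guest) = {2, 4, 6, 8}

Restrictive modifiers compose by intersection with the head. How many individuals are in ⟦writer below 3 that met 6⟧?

2

⟦below 3⟧ = {x : ⟨x, 3⟩ ∈ ⟦below⟧} = {2, 3, 4, 6, 7}
⟦that met 6⟧ = {x : ⟨x, 6⟩ ∈ ⟦met⟧} = {3, 4, 5, 8}
⟦writer⟧ = {1, 2, 3, 4, 5, 6, 8}
… ∩ ⟦below 3⟧ = {1, 2, 3, 4, 5, 6, 8} ∩ {2, 3, 4, 6, 7} = {2, 3, 4, 6}
… ∩ ⟦that met 6⟧ = {2, 3, 4, 6} ∩ {3, 4, 5, 8} = {3, 4}
⟦writer below 3 that met 6⟧ = {3, 4}, so the cardinality is 2.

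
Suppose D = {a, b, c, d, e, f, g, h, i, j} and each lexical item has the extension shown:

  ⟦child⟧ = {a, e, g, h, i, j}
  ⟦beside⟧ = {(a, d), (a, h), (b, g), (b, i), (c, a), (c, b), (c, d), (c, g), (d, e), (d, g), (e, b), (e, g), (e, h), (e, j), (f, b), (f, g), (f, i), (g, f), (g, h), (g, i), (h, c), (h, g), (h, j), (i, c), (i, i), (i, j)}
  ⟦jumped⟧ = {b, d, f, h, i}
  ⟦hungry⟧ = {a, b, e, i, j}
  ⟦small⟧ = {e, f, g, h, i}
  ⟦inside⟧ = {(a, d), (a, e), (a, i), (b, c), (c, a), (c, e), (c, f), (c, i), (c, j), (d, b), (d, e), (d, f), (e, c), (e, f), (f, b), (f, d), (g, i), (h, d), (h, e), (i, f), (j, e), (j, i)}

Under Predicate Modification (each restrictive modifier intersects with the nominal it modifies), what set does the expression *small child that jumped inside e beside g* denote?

{h}

⟦that jumped⟧ = ⟦jumped⟧ = {b, d, f, h, i}
⟦inside e⟧ = {x : ⟨x, e⟩ ∈ ⟦inside⟧} = {a, c, d, h, j}
⟦beside g⟧ = {x : ⟨x, g⟩ ∈ ⟦beside⟧} = {b, c, d, e, f, h}
⟦child⟧ = {a, e, g, h, i, j}
… ∩ ⟦that jumped⟧ = {a, e, g, h, i, j} ∩ {b, d, f, h, i} = {h, i}
… ∩ ⟦inside e⟧ = {h, i} ∩ {a, c, d, h, j} = {h}
… ∩ ⟦beside g⟧ = {h} ∩ {b, c, d, e, f, h} = {h}
… ∩ ⟦small⟧ = {h} ∩ {e, f, g, h, i} = {h}
So ⟦small child that jumped inside e beside g⟧ = {h}.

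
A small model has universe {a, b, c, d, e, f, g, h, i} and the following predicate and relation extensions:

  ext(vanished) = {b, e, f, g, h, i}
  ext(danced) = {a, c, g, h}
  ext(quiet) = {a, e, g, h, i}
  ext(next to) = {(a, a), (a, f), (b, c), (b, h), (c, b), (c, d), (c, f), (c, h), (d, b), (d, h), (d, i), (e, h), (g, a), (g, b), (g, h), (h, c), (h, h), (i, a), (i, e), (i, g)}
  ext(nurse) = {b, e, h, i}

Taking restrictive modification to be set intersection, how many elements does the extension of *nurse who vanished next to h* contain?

⟦who vanished⟧ = ⟦vanished⟧ = {b, e, f, g, h, i}
⟦next to h⟧ = {x : ⟨x, h⟩ ∈ ⟦next to⟧} = {b, c, d, e, g, h}
⟦nurse⟧ = {b, e, h, i}
… ∩ ⟦who vanished⟧ = {b, e, h, i} ∩ {b, e, f, g, h, i} = {b, e, h, i}
… ∩ ⟦next to h⟧ = {b, e, h, i} ∩ {b, c, d, e, g, h} = {b, e, h}
⟦nurse who vanished next to h⟧ = {b, e, h}, so the cardinality is 3.

3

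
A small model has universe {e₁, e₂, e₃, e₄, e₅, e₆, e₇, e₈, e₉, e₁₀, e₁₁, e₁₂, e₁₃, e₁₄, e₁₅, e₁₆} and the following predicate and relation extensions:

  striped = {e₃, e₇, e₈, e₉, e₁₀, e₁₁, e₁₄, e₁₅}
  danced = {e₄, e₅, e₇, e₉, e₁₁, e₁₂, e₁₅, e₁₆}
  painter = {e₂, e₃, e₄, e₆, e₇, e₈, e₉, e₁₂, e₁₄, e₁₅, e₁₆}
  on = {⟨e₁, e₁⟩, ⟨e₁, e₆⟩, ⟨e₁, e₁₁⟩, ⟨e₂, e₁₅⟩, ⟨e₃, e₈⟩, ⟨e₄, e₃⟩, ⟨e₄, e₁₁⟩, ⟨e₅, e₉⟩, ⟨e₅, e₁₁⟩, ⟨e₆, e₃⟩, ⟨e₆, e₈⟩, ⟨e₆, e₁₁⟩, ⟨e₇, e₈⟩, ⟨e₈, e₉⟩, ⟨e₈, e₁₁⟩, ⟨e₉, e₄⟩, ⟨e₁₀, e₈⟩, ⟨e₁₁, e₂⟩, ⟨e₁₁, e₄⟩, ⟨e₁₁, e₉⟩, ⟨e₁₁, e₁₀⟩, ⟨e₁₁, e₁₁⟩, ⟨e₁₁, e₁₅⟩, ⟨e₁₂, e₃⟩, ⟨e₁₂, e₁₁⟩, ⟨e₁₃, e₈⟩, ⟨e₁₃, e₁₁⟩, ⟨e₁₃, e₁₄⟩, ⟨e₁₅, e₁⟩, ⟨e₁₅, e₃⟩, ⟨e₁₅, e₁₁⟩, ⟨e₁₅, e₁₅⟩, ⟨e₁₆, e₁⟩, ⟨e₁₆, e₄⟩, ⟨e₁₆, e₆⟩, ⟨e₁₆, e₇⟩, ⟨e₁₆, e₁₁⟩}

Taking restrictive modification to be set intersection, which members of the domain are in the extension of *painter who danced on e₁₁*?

⟦who danced⟧ = ⟦danced⟧ = {e₄, e₅, e₇, e₉, e₁₁, e₁₂, e₁₅, e₁₆}
⟦on e₁₁⟧ = {x : ⟨x, e₁₁⟩ ∈ ⟦on⟧} = {e₁, e₄, e₅, e₆, e₈, e₁₁, e₁₂, e₁₃, e₁₅, e₁₆}
⟦painter⟧ = {e₂, e₃, e₄, e₆, e₇, e₈, e₉, e₁₂, e₁₄, e₁₅, e₁₆}
… ∩ ⟦who danced⟧ = {e₂, e₃, e₄, e₆, e₇, e₈, e₉, e₁₂, e₁₄, e₁₅, e₁₆} ∩ {e₄, e₅, e₇, e₉, e₁₁, e₁₂, e₁₅, e₁₆} = {e₄, e₇, e₉, e₁₂, e₁₅, e₁₆}
… ∩ ⟦on e₁₁⟧ = {e₄, e₇, e₉, e₁₂, e₁₅, e₁₆} ∩ {e₁, e₄, e₅, e₆, e₈, e₁₁, e₁₂, e₁₃, e₁₅, e₁₆} = {e₄, e₁₂, e₁₅, e₁₆}
So ⟦painter who danced on e₁₁⟧ = {e₄, e₁₂, e₁₅, e₁₆}.

{e₄, e₁₂, e₁₅, e₁₆}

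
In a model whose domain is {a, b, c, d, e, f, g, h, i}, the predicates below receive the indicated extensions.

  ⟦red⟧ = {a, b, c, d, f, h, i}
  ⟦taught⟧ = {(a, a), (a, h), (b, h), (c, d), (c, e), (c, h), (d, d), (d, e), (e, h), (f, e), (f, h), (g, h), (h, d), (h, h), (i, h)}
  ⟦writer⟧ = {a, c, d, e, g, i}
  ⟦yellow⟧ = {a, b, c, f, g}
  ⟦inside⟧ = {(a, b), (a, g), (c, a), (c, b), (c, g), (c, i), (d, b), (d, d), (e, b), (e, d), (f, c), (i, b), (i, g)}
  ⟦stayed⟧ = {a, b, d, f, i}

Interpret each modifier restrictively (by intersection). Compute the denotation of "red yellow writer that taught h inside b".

⟦that taught h⟧ = {x : ⟨x, h⟩ ∈ ⟦taught⟧} = {a, b, c, e, f, g, h, i}
⟦inside b⟧ = {x : ⟨x, b⟩ ∈ ⟦inside⟧} = {a, c, d, e, i}
⟦writer⟧ = {a, c, d, e, g, i}
… ∩ ⟦that taught h⟧ = {a, c, d, e, g, i} ∩ {a, b, c, e, f, g, h, i} = {a, c, e, g, i}
… ∩ ⟦inside b⟧ = {a, c, e, g, i} ∩ {a, c, d, e, i} = {a, c, e, i}
… ∩ ⟦red⟧ = {a, c, e, i} ∩ {a, b, c, d, f, h, i} = {a, c, i}
… ∩ ⟦yellow⟧ = {a, c, i} ∩ {a, b, c, f, g} = {a, c}
So ⟦red yellow writer that taught h inside b⟧ = {a, c}.

{a, c}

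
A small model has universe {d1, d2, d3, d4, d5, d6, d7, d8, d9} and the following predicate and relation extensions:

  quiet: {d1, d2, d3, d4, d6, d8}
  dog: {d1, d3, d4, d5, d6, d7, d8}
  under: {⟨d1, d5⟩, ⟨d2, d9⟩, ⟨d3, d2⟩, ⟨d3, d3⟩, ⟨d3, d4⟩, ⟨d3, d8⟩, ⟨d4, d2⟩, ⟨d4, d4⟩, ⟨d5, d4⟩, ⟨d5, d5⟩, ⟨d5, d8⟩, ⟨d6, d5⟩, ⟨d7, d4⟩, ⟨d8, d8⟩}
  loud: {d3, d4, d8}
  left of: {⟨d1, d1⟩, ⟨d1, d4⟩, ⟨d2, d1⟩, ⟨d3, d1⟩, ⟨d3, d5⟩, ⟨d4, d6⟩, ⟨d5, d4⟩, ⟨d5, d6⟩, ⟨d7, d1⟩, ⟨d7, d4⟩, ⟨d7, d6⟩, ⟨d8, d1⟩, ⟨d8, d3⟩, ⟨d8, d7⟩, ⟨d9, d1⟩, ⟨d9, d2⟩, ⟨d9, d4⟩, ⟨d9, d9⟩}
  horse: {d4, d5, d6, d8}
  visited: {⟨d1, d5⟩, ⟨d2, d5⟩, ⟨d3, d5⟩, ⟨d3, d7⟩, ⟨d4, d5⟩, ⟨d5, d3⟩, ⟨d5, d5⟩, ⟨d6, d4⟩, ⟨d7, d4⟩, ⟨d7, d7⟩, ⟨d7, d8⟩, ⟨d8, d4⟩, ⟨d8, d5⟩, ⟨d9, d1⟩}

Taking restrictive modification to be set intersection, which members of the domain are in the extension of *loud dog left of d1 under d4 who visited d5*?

⟦left of d1⟧ = {x : ⟨x, d1⟩ ∈ ⟦left of⟧} = {d1, d2, d3, d7, d8, d9}
⟦under d4⟧ = {x : ⟨x, d4⟩ ∈ ⟦under⟧} = {d3, d4, d5, d7}
⟦who visited d5⟧ = {x : ⟨x, d5⟩ ∈ ⟦visited⟧} = {d1, d2, d3, d4, d5, d8}
⟦dog⟧ = {d1, d3, d4, d5, d6, d7, d8}
… ∩ ⟦left of d1⟧ = {d1, d3, d4, d5, d6, d7, d8} ∩ {d1, d2, d3, d7, d8, d9} = {d1, d3, d7, d8}
… ∩ ⟦under d4⟧ = {d1, d3, d7, d8} ∩ {d3, d4, d5, d7} = {d3, d7}
… ∩ ⟦who visited d5⟧ = {d3, d7} ∩ {d1, d2, d3, d4, d5, d8} = {d3}
… ∩ ⟦loud⟧ = {d3} ∩ {d3, d4, d8} = {d3}
So ⟦loud dog left of d1 under d4 who visited d5⟧ = {d3}.

{d3}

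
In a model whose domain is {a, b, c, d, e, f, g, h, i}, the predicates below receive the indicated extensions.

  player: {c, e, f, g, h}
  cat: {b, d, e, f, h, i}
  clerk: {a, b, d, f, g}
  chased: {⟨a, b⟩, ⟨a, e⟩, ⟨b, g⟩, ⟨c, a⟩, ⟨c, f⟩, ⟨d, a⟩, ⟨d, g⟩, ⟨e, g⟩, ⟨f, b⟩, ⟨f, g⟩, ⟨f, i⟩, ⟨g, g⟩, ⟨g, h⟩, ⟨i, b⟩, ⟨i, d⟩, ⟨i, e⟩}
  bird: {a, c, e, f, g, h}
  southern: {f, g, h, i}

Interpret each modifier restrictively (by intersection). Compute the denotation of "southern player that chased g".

{f, g}

⟦that chased g⟧ = {x : ⟨x, g⟩ ∈ ⟦chased⟧} = {b, d, e, f, g}
⟦player⟧ = {c, e, f, g, h}
… ∩ ⟦that chased g⟧ = {c, e, f, g, h} ∩ {b, d, e, f, g} = {e, f, g}
… ∩ ⟦southern⟧ = {e, f, g} ∩ {f, g, h, i} = {f, g}
So ⟦southern player that chased g⟧ = {f, g}.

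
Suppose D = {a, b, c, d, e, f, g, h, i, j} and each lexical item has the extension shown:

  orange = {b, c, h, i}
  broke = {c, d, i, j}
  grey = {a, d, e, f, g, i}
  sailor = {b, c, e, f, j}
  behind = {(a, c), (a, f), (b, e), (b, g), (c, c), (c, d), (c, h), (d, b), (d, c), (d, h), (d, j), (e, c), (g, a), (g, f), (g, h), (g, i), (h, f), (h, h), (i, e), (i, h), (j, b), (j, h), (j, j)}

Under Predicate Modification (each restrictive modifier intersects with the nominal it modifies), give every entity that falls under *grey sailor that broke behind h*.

⟦that broke⟧ = ⟦broke⟧ = {c, d, i, j}
⟦behind h⟧ = {x : ⟨x, h⟩ ∈ ⟦behind⟧} = {c, d, g, h, i, j}
⟦sailor⟧ = {b, c, e, f, j}
… ∩ ⟦that broke⟧ = {b, c, e, f, j} ∩ {c, d, i, j} = {c, j}
… ∩ ⟦behind h⟧ = {c, j} ∩ {c, d, g, h, i, j} = {c, j}
… ∩ ⟦grey⟧ = {c, j} ∩ {a, d, e, f, g, i} = ∅
So ⟦grey sailor that broke behind h⟧ = {}.

{}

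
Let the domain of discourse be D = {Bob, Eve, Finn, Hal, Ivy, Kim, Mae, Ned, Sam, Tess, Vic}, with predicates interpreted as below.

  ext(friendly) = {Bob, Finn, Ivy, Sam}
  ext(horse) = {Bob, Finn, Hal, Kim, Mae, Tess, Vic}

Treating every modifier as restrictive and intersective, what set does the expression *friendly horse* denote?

{Bob, Finn}

⟦horse⟧ = {Bob, Finn, Hal, Kim, Mae, Tess, Vic}
… ∩ ⟦friendly⟧ = {Bob, Finn, Hal, Kim, Mae, Tess, Vic} ∩ {Bob, Finn, Ivy, Sam} = {Bob, Finn}
So ⟦friendly horse⟧ = {Bob, Finn}.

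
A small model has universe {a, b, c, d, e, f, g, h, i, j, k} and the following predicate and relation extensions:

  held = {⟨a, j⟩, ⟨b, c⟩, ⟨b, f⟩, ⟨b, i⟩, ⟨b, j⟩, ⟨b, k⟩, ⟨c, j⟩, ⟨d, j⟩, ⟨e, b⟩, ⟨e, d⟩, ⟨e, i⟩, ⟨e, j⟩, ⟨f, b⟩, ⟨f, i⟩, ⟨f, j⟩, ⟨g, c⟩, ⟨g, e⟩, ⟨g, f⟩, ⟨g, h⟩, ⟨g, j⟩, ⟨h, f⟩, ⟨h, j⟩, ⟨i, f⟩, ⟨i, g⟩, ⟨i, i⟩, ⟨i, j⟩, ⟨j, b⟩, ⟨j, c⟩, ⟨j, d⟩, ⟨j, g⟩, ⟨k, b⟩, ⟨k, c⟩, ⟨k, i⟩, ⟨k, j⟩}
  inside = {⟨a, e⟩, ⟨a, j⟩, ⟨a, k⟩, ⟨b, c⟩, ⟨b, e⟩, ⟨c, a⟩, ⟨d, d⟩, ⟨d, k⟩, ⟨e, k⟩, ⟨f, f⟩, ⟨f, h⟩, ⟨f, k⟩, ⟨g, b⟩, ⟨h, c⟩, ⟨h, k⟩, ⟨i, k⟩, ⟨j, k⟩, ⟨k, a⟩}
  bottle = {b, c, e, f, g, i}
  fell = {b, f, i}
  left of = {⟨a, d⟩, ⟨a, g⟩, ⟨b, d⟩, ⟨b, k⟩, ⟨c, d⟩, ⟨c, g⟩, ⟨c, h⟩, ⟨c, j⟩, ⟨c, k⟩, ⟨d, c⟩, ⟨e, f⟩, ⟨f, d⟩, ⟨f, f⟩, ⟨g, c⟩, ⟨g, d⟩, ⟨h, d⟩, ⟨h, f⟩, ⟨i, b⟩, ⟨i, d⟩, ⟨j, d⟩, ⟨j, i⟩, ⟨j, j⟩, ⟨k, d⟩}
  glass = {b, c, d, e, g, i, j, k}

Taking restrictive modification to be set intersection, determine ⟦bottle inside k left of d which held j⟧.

{f, i}

⟦inside k⟧ = {x : ⟨x, k⟩ ∈ ⟦inside⟧} = {a, d, e, f, h, i, j}
⟦left of d⟧ = {x : ⟨x, d⟩ ∈ ⟦left of⟧} = {a, b, c, f, g, h, i, j, k}
⟦which held j⟧ = {x : ⟨x, j⟩ ∈ ⟦held⟧} = {a, b, c, d, e, f, g, h, i, k}
⟦bottle⟧ = {b, c, e, f, g, i}
… ∩ ⟦inside k⟧ = {b, c, e, f, g, i} ∩ {a, d, e, f, h, i, j} = {e, f, i}
… ∩ ⟦left of d⟧ = {e, f, i} ∩ {a, b, c, f, g, h, i, j, k} = {f, i}
… ∩ ⟦which held j⟧ = {f, i} ∩ {a, b, c, d, e, f, g, h, i, k} = {f, i}
So ⟦bottle inside k left of d which held j⟧ = {f, i}.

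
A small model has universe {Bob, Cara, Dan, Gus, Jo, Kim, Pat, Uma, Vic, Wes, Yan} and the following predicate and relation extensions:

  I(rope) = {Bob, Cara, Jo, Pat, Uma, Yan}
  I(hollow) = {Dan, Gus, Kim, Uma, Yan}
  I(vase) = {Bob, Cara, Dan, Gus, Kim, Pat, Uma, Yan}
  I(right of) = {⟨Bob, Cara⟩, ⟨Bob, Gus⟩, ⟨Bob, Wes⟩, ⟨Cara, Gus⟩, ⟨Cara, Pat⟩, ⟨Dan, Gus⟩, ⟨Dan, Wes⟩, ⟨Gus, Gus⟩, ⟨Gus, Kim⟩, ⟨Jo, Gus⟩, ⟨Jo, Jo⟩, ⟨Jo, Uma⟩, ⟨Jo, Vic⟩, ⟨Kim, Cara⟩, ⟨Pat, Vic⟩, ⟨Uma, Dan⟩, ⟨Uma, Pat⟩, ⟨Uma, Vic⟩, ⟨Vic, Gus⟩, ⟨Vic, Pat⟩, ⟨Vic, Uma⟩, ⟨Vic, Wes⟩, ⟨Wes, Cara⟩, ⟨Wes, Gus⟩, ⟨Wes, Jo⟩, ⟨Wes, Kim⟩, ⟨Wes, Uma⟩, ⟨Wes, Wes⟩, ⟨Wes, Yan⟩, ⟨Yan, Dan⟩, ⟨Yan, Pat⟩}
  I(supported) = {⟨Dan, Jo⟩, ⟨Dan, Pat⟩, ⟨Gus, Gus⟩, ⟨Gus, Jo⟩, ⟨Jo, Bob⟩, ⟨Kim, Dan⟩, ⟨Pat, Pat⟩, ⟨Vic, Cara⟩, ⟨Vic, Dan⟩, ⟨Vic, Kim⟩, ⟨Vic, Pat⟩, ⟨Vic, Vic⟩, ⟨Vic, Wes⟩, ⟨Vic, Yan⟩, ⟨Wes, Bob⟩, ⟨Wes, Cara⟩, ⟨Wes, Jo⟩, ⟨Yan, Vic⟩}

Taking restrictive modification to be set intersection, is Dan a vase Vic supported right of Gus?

yes

⟦Vic supported⟧ = {x : ⟨Vic, x⟩ ∈ ⟦supported⟧} = {Cara, Dan, Kim, Pat, Vic, Wes, Yan}
⟦right of Gus⟧ = {x : ⟨x, Gus⟩ ∈ ⟦right of⟧} = {Bob, Cara, Dan, Gus, Jo, Vic, Wes}
⟦vase⟧ = {Bob, Cara, Dan, Gus, Kim, Pat, Uma, Yan}
… ∩ ⟦Vic supported⟧ = {Bob, Cara, Dan, Gus, Kim, Pat, Uma, Yan} ∩ {Cara, Dan, Kim, Pat, Vic, Wes, Yan} = {Cara, Dan, Kim, Pat, Yan}
… ∩ ⟦right of Gus⟧ = {Cara, Dan, Kim, Pat, Yan} ∩ {Bob, Cara, Dan, Gus, Jo, Vic, Wes} = {Cara, Dan}
⟦vase Vic supported right of Gus⟧ = {Cara, Dan}; Dan ∈ this set.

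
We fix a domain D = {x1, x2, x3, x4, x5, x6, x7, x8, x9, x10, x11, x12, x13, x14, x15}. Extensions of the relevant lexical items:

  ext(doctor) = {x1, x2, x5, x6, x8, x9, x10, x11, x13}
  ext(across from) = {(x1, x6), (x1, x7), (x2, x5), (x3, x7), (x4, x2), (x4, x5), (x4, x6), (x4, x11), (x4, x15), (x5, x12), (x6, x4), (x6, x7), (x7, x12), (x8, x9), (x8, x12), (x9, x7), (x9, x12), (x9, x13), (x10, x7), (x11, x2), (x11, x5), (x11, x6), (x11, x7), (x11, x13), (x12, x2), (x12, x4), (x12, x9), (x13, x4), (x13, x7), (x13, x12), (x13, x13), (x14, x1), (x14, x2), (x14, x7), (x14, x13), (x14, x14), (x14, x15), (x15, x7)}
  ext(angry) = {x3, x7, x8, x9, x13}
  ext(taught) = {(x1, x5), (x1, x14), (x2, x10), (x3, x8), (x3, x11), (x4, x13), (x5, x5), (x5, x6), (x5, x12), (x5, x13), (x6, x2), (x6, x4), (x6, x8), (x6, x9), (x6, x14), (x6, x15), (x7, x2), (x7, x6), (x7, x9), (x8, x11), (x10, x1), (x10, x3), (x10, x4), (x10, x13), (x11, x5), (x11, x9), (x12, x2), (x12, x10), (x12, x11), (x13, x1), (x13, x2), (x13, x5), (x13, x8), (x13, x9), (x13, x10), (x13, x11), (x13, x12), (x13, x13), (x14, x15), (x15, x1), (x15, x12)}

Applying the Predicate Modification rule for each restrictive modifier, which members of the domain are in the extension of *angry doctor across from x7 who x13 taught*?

⟦across from x7⟧ = {x : ⟨x, x7⟩ ∈ ⟦across from⟧} = {x1, x3, x6, x9, x10, x11, x13, x14, x15}
⟦who x13 taught⟧ = {x : ⟨x13, x⟩ ∈ ⟦taught⟧} = {x1, x2, x5, x8, x9, x10, x11, x12, x13}
⟦doctor⟧ = {x1, x2, x5, x6, x8, x9, x10, x11, x13}
… ∩ ⟦across from x7⟧ = {x1, x2, x5, x6, x8, x9, x10, x11, x13} ∩ {x1, x3, x6, x9, x10, x11, x13, x14, x15} = {x1, x6, x9, x10, x11, x13}
… ∩ ⟦who x13 taught⟧ = {x1, x6, x9, x10, x11, x13} ∩ {x1, x2, x5, x8, x9, x10, x11, x12, x13} = {x1, x9, x10, x11, x13}
… ∩ ⟦angry⟧ = {x1, x9, x10, x11, x13} ∩ {x3, x7, x8, x9, x13} = {x9, x13}
So ⟦angry doctor across from x7 who x13 taught⟧ = {x9, x13}.

{x9, x13}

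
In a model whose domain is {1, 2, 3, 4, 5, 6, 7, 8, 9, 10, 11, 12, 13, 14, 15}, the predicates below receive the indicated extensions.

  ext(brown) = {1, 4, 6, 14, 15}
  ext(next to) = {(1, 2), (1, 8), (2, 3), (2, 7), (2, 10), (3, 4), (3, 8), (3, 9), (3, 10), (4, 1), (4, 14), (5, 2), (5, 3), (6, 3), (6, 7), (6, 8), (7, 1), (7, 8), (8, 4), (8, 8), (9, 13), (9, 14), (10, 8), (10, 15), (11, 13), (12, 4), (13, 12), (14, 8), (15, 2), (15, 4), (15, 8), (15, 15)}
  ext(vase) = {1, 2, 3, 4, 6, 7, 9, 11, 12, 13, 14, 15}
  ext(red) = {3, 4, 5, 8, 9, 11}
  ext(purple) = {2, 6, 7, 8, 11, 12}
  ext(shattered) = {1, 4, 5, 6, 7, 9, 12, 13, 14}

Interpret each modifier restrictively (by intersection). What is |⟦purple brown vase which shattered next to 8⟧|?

⟦which shattered⟧ = ⟦shattered⟧ = {1, 4, 5, 6, 7, 9, 12, 13, 14}
⟦next to 8⟧ = {x : ⟨x, 8⟩ ∈ ⟦next to⟧} = {1, 3, 6, 7, 8, 10, 14, 15}
⟦vase⟧ = {1, 2, 3, 4, 6, 7, 9, 11, 12, 13, 14, 15}
… ∩ ⟦which shattered⟧ = {1, 2, 3, 4, 6, 7, 9, 11, 12, 13, 14, 15} ∩ {1, 4, 5, 6, 7, 9, 12, 13, 14} = {1, 4, 6, 7, 9, 12, 13, 14}
… ∩ ⟦next to 8⟧ = {1, 4, 6, 7, 9, 12, 13, 14} ∩ {1, 3, 6, 7, 8, 10, 14, 15} = {1, 6, 7, 14}
… ∩ ⟦purple⟧ = {1, 6, 7, 14} ∩ {2, 6, 7, 8, 11, 12} = {6, 7}
… ∩ ⟦brown⟧ = {6, 7} ∩ {1, 4, 6, 14, 15} = {6}
⟦purple brown vase which shattered next to 8⟧ = {6}, so the cardinality is 1.

1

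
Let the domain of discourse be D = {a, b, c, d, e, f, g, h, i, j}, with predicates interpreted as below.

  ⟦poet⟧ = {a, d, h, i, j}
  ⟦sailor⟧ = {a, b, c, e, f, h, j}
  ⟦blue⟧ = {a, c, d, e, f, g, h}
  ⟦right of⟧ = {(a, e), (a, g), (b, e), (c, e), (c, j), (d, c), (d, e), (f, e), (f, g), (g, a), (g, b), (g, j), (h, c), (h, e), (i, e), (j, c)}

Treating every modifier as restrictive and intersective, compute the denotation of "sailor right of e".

⟦right of e⟧ = {x : ⟨x, e⟩ ∈ ⟦right of⟧} = {a, b, c, d, f, h, i}
⟦sailor⟧ = {a, b, c, e, f, h, j}
… ∩ ⟦right of e⟧ = {a, b, c, e, f, h, j} ∩ {a, b, c, d, f, h, i} = {a, b, c, f, h}
So ⟦sailor right of e⟧ = {a, b, c, f, h}.

{a, b, c, f, h}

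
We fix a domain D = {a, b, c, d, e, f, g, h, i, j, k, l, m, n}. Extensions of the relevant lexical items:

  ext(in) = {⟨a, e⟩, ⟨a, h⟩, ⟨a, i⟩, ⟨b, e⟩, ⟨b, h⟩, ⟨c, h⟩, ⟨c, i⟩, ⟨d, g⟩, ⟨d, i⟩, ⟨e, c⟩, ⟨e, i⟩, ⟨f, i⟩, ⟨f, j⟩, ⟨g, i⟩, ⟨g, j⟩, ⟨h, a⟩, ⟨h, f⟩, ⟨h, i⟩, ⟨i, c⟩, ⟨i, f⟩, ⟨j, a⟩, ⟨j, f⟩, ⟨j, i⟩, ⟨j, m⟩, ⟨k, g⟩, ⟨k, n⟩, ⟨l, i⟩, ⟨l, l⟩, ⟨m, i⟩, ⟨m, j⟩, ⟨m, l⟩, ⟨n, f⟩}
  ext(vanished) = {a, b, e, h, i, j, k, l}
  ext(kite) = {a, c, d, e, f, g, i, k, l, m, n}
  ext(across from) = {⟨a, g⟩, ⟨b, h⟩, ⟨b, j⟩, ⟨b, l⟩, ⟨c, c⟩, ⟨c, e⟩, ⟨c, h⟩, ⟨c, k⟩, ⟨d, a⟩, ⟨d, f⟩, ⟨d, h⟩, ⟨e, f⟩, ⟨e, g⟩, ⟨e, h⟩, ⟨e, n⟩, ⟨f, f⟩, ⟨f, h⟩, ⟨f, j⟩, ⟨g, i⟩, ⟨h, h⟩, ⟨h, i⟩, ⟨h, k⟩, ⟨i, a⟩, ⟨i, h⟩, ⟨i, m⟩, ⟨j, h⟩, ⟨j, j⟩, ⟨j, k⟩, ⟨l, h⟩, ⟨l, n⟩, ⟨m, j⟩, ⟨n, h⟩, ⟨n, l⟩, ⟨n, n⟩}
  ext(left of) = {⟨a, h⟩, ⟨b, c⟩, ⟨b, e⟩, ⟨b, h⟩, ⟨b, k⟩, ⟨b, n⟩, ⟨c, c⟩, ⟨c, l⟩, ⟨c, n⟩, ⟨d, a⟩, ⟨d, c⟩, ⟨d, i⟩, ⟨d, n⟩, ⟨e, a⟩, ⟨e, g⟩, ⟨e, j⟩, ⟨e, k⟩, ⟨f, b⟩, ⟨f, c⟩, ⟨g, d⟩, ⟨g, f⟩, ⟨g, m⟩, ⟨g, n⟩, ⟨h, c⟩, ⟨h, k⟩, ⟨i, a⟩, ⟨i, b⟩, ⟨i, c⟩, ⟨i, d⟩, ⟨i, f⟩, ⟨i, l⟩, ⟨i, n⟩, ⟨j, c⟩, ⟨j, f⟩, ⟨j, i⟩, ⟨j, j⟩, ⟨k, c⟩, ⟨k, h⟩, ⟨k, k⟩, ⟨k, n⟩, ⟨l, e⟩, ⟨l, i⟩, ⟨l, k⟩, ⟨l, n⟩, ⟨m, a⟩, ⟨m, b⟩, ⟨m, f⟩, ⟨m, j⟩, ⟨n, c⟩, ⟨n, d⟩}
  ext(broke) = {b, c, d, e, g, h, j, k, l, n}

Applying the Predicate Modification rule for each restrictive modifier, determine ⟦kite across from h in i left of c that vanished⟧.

⟦across from h⟧ = {x : ⟨x, h⟩ ∈ ⟦across from⟧} = {b, c, d, e, f, h, i, j, l, n}
⟦in i⟧ = {x : ⟨x, i⟩ ∈ ⟦in⟧} = {a, c, d, e, f, g, h, j, l, m}
⟦left of c⟧ = {x : ⟨x, c⟩ ∈ ⟦left of⟧} = {b, c, d, f, h, i, j, k, n}
⟦that vanished⟧ = ⟦vanished⟧ = {a, b, e, h, i, j, k, l}
⟦kite⟧ = {a, c, d, e, f, g, i, k, l, m, n}
… ∩ ⟦across from h⟧ = {a, c, d, e, f, g, i, k, l, m, n} ∩ {b, c, d, e, f, h, i, j, l, n} = {c, d, e, f, i, l, n}
… ∩ ⟦in i⟧ = {c, d, e, f, i, l, n} ∩ {a, c, d, e, f, g, h, j, l, m} = {c, d, e, f, l}
… ∩ ⟦left of c⟧ = {c, d, e, f, l} ∩ {b, c, d, f, h, i, j, k, n} = {c, d, f}
… ∩ ⟦that vanished⟧ = {c, d, f} ∩ {a, b, e, h, i, j, k, l} = ∅
So ⟦kite across from h in i left of c that vanished⟧ = { }.

{ }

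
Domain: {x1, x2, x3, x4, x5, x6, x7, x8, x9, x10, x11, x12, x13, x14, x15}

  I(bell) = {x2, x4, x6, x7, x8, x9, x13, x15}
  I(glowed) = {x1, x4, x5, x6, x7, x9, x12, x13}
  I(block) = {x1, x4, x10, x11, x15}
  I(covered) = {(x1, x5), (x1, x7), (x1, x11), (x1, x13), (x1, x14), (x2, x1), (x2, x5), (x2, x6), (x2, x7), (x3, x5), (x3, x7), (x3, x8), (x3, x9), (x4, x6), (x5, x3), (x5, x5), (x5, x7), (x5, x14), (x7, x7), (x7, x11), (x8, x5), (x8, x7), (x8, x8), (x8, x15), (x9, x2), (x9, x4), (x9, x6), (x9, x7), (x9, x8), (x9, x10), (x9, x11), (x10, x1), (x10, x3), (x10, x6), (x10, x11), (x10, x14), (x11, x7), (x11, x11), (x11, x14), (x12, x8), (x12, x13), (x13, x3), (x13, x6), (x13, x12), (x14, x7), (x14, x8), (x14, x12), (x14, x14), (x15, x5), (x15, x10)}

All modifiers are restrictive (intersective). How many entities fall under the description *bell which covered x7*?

⟦which covered x7⟧ = {x : ⟨x, x7⟩ ∈ ⟦covered⟧} = {x1, x2, x3, x5, x7, x8, x9, x11, x14}
⟦bell⟧ = {x2, x4, x6, x7, x8, x9, x13, x15}
… ∩ ⟦which covered x7⟧ = {x2, x4, x6, x7, x8, x9, x13, x15} ∩ {x1, x2, x3, x5, x7, x8, x9, x11, x14} = {x2, x7, x8, x9}
⟦bell which covered x7⟧ = {x2, x7, x8, x9}, so the cardinality is 4.

4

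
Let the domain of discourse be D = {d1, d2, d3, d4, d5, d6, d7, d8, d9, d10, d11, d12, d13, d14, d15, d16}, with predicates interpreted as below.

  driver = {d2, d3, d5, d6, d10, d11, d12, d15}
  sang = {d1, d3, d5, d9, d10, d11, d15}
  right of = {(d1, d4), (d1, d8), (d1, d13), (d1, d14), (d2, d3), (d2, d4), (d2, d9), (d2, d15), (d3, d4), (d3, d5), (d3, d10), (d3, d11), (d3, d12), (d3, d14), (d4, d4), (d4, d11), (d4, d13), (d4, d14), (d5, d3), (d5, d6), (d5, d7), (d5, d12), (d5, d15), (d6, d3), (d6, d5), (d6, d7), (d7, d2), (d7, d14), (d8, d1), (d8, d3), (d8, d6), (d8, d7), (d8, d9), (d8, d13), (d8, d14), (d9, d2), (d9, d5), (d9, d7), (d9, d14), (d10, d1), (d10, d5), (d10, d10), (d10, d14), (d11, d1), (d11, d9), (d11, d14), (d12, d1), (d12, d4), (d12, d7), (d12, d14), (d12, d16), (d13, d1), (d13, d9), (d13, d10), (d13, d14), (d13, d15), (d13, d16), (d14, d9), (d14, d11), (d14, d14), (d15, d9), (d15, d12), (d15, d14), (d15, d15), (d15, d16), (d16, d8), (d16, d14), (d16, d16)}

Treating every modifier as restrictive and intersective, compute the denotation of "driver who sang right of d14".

⟦who sang⟧ = ⟦sang⟧ = {d1, d3, d5, d9, d10, d11, d15}
⟦right of d14⟧ = {x : ⟨x, d14⟩ ∈ ⟦right of⟧} = {d1, d3, d4, d7, d8, d9, d10, d11, d12, d13, d14, d15, d16}
⟦driver⟧ = {d2, d3, d5, d6, d10, d11, d12, d15}
… ∩ ⟦who sang⟧ = {d2, d3, d5, d6, d10, d11, d12, d15} ∩ {d1, d3, d5, d9, d10, d11, d15} = {d3, d5, d10, d11, d15}
… ∩ ⟦right of d14⟧ = {d3, d5, d10, d11, d15} ∩ {d1, d3, d4, d7, d8, d9, d10, d11, d12, d13, d14, d15, d16} = {d3, d10, d11, d15}
So ⟦driver who sang right of d14⟧ = {d3, d10, d11, d15}.

{d3, d10, d11, d15}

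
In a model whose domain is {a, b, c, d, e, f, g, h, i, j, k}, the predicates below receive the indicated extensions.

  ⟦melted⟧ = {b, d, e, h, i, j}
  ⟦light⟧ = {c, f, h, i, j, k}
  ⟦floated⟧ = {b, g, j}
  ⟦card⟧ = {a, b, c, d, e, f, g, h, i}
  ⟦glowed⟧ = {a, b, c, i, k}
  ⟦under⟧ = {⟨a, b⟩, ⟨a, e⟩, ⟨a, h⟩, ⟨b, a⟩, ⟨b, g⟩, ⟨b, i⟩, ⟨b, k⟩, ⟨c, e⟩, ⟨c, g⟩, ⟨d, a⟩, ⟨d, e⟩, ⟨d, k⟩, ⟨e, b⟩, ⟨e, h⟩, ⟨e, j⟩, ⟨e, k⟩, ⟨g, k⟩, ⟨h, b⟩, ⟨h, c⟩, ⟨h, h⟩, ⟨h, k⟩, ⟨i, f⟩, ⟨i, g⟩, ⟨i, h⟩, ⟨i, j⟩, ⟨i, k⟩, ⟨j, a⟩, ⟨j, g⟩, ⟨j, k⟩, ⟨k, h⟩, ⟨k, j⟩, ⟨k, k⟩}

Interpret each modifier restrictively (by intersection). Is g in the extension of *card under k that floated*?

yes

⟦under k⟧ = {x : ⟨x, k⟩ ∈ ⟦under⟧} = {b, d, e, g, h, i, j, k}
⟦that floated⟧ = ⟦floated⟧ = {b, g, j}
⟦card⟧ = {a, b, c, d, e, f, g, h, i}
… ∩ ⟦under k⟧ = {a, b, c, d, e, f, g, h, i} ∩ {b, d, e, g, h, i, j, k} = {b, d, e, g, h, i}
… ∩ ⟦that floated⟧ = {b, d, e, g, h, i} ∩ {b, g, j} = {b, g}
⟦card under k that floated⟧ = {b, g}; g ∈ this set.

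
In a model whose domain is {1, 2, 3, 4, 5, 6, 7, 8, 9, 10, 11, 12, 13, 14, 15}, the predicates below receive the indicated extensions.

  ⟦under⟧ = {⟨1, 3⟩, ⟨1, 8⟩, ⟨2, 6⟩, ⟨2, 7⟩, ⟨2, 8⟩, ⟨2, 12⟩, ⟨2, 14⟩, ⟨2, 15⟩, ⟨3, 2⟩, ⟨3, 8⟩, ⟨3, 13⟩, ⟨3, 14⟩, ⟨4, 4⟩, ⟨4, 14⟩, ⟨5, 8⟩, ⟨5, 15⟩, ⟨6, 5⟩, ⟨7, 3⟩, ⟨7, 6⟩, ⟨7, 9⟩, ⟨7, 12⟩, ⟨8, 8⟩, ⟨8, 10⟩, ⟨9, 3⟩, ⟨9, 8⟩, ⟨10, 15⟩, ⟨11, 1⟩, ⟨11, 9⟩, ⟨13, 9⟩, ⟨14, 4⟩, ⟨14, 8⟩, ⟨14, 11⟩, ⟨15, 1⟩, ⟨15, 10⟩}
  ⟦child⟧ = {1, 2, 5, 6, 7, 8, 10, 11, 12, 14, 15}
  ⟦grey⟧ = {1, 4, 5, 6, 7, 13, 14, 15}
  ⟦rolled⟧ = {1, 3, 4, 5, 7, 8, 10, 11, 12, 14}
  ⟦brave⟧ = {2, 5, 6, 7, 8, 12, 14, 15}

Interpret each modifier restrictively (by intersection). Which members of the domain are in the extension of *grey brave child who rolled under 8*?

⟦who rolled⟧ = ⟦rolled⟧ = {1, 3, 4, 5, 7, 8, 10, 11, 12, 14}
⟦under 8⟧ = {x : ⟨x, 8⟩ ∈ ⟦under⟧} = {1, 2, 3, 5, 8, 9, 14}
⟦child⟧ = {1, 2, 5, 6, 7, 8, 10, 11, 12, 14, 15}
… ∩ ⟦who rolled⟧ = {1, 2, 5, 6, 7, 8, 10, 11, 12, 14, 15} ∩ {1, 3, 4, 5, 7, 8, 10, 11, 12, 14} = {1, 5, 7, 8, 10, 11, 12, 14}
… ∩ ⟦under 8⟧ = {1, 5, 7, 8, 10, 11, 12, 14} ∩ {1, 2, 3, 5, 8, 9, 14} = {1, 5, 8, 14}
… ∩ ⟦grey⟧ = {1, 5, 8, 14} ∩ {1, 4, 5, 6, 7, 13, 14, 15} = {1, 5, 14}
… ∩ ⟦brave⟧ = {1, 5, 14} ∩ {2, 5, 6, 7, 8, 12, 14, 15} = {5, 14}
So ⟦grey brave child who rolled under 8⟧ = {5, 14}.

{5, 14}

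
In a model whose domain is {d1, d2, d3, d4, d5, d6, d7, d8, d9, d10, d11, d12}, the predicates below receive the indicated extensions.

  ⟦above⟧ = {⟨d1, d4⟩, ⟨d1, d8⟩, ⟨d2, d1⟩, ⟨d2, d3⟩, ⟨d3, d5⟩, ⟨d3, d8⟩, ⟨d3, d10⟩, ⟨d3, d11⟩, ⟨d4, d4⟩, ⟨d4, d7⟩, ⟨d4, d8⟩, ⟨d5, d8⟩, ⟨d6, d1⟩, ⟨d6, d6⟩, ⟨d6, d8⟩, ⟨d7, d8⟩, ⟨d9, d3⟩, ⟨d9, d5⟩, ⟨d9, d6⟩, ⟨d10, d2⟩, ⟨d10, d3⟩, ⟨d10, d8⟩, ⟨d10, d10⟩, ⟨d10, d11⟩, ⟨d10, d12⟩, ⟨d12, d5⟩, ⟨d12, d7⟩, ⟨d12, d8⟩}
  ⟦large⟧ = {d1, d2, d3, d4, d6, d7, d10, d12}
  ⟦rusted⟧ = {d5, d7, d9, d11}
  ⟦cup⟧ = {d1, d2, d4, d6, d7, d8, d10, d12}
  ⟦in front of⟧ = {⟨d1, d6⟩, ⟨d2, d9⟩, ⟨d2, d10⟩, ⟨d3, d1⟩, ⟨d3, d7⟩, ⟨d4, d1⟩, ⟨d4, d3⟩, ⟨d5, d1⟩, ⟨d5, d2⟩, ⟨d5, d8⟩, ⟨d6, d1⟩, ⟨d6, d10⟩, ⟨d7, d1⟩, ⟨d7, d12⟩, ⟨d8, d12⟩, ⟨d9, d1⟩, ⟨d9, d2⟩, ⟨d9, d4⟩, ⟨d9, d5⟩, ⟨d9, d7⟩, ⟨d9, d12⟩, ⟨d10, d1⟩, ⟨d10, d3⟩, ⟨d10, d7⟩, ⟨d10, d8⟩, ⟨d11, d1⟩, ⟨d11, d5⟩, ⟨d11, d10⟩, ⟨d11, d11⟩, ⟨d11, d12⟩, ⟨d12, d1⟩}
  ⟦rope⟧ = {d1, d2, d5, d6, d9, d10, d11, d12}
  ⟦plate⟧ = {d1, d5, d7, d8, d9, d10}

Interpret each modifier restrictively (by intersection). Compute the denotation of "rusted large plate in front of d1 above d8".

⟦in front of d1⟧ = {x : ⟨x, d1⟩ ∈ ⟦in front of⟧} = {d3, d4, d5, d6, d7, d9, d10, d11, d12}
⟦above d8⟧ = {x : ⟨x, d8⟩ ∈ ⟦above⟧} = {d1, d3, d4, d5, d6, d7, d10, d12}
⟦plate⟧ = {d1, d5, d7, d8, d9, d10}
… ∩ ⟦in front of d1⟧ = {d1, d5, d7, d8, d9, d10} ∩ {d3, d4, d5, d6, d7, d9, d10, d11, d12} = {d5, d7, d9, d10}
… ∩ ⟦above d8⟧ = {d5, d7, d9, d10} ∩ {d1, d3, d4, d5, d6, d7, d10, d12} = {d5, d7, d10}
… ∩ ⟦rusted⟧ = {d5, d7, d10} ∩ {d5, d7, d9, d11} = {d5, d7}
… ∩ ⟦large⟧ = {d5, d7} ∩ {d1, d2, d3, d4, d6, d7, d10, d12} = {d7}
So ⟦rusted large plate in front of d1 above d8⟧ = {d7}.

{d7}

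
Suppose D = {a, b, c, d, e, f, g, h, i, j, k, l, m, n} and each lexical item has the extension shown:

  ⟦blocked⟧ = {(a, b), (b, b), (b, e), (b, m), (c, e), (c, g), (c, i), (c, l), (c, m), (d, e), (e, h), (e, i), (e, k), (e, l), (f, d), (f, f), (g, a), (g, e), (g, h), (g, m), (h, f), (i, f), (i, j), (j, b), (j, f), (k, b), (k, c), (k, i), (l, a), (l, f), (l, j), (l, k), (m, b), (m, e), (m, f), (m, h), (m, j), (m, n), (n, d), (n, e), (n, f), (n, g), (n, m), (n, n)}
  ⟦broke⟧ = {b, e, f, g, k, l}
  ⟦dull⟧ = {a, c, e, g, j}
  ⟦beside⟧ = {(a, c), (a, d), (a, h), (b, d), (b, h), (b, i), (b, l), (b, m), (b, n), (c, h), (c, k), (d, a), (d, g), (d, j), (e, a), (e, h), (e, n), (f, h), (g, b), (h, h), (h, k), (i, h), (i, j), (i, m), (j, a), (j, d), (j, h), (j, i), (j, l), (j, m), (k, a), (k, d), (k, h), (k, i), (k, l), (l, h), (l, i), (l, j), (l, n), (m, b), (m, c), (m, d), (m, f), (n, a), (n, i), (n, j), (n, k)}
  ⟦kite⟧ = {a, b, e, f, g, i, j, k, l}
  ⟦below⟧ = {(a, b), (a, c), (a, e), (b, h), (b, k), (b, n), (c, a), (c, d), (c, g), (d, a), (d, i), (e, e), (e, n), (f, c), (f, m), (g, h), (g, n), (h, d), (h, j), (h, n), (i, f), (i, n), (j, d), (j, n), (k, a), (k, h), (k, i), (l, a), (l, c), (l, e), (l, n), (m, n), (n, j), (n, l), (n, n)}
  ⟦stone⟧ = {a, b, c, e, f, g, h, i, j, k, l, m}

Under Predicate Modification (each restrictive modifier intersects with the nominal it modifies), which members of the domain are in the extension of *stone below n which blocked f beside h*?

{h, i, j, l}

⟦below n⟧ = {x : ⟨x, n⟩ ∈ ⟦below⟧} = {b, e, g, h, i, j, l, m, n}
⟦which blocked f⟧ = {x : ⟨x, f⟩ ∈ ⟦blocked⟧} = {f, h, i, j, l, m, n}
⟦beside h⟧ = {x : ⟨x, h⟩ ∈ ⟦beside⟧} = {a, b, c, e, f, h, i, j, k, l}
⟦stone⟧ = {a, b, c, e, f, g, h, i, j, k, l, m}
… ∩ ⟦below n⟧ = {a, b, c, e, f, g, h, i, j, k, l, m} ∩ {b, e, g, h, i, j, l, m, n} = {b, e, g, h, i, j, l, m}
… ∩ ⟦which blocked f⟧ = {b, e, g, h, i, j, l, m} ∩ {f, h, i, j, l, m, n} = {h, i, j, l, m}
… ∩ ⟦beside h⟧ = {h, i, j, l, m} ∩ {a, b, c, e, f, h, i, j, k, l} = {h, i, j, l}
So ⟦stone below n which blocked f beside h⟧ = {h, i, j, l}.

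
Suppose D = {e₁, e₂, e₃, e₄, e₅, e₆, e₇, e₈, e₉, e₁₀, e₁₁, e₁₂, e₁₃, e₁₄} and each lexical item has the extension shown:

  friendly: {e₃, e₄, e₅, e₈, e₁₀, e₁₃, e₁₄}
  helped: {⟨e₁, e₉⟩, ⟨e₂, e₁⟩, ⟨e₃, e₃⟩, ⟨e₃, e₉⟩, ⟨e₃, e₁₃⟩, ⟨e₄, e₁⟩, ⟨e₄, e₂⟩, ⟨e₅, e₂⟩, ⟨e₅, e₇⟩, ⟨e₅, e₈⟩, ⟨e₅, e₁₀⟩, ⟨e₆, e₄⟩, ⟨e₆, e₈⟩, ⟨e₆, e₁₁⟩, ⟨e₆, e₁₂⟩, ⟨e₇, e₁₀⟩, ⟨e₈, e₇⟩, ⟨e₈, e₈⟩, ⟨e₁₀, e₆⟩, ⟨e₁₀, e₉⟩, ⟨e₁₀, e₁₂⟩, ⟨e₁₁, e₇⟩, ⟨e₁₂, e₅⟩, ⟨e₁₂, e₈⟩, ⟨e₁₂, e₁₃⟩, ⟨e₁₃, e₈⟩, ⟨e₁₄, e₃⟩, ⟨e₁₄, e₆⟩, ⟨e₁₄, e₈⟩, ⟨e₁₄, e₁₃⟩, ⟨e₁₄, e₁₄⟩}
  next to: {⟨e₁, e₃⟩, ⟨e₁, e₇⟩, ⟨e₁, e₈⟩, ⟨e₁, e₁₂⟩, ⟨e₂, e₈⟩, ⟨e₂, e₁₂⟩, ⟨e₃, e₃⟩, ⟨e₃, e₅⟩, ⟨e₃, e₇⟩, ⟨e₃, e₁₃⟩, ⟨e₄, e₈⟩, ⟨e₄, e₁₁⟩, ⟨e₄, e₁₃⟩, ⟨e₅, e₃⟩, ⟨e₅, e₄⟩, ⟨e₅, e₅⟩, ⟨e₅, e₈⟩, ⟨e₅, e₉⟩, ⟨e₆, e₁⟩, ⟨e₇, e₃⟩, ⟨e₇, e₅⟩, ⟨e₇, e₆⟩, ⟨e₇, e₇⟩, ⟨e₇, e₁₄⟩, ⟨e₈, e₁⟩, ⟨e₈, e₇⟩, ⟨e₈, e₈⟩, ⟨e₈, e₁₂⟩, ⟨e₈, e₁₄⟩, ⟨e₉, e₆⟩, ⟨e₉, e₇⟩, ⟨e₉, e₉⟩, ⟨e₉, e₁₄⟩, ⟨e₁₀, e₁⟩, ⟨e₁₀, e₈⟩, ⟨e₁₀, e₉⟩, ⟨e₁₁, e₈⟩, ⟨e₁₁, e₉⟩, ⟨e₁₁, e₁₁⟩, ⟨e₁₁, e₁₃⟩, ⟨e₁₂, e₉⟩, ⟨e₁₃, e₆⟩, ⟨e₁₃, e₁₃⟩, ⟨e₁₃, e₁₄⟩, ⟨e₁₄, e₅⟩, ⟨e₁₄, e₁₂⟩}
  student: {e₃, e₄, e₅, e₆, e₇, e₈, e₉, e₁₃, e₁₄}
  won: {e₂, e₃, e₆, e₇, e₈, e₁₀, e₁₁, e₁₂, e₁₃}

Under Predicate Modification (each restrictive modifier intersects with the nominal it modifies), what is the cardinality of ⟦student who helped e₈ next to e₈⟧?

⟦who helped e₈⟧ = {x : ⟨x, e₈⟩ ∈ ⟦helped⟧} = {e₅, e₆, e₈, e₁₂, e₁₃, e₁₄}
⟦next to e₈⟧ = {x : ⟨x, e₈⟩ ∈ ⟦next to⟧} = {e₁, e₂, e₄, e₅, e₈, e₁₀, e₁₁}
⟦student⟧ = {e₃, e₄, e₅, e₆, e₇, e₈, e₉, e₁₃, e₁₄}
… ∩ ⟦who helped e₈⟧ = {e₃, e₄, e₅, e₆, e₇, e₈, e₉, e₁₃, e₁₄} ∩ {e₅, e₆, e₈, e₁₂, e₁₃, e₁₄} = {e₅, e₆, e₈, e₁₃, e₁₄}
… ∩ ⟦next to e₈⟧ = {e₅, e₆, e₈, e₁₃, e₁₄} ∩ {e₁, e₂, e₄, e₅, e₈, e₁₀, e₁₁} = {e₅, e₈}
⟦student who helped e₈ next to e₈⟧ = {e₅, e₈}, so the cardinality is 2.

2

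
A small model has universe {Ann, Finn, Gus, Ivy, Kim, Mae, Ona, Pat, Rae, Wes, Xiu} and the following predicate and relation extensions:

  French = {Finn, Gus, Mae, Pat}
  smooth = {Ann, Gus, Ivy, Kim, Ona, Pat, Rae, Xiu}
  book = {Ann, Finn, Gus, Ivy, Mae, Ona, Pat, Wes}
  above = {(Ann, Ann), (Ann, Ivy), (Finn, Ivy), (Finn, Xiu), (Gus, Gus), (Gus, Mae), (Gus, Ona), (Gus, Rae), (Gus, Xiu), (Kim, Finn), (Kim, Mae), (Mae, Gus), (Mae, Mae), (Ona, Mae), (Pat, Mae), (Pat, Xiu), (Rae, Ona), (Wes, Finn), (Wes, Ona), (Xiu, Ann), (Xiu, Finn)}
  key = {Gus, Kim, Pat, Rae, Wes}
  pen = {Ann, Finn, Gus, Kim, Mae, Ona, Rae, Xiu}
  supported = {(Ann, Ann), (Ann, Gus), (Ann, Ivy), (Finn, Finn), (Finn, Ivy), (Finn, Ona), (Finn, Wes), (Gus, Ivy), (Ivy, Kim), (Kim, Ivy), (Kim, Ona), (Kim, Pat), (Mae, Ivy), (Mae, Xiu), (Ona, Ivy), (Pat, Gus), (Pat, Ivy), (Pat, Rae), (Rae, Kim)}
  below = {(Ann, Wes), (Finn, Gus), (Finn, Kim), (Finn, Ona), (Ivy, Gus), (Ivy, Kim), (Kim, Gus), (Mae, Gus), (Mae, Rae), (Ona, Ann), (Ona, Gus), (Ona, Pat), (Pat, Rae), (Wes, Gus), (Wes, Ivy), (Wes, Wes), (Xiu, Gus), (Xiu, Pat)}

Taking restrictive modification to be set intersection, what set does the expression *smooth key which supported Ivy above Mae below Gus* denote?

⟦which supported Ivy⟧ = {x : ⟨x, Ivy⟩ ∈ ⟦supported⟧} = {Ann, Finn, Gus, Kim, Mae, Ona, Pat}
⟦above Mae⟧ = {x : ⟨x, Mae⟩ ∈ ⟦above⟧} = {Gus, Kim, Mae, Ona, Pat}
⟦below Gus⟧ = {x : ⟨x, Gus⟩ ∈ ⟦below⟧} = {Finn, Ivy, Kim, Mae, Ona, Wes, Xiu}
⟦key⟧ = {Gus, Kim, Pat, Rae, Wes}
… ∩ ⟦which supported Ivy⟧ = {Gus, Kim, Pat, Rae, Wes} ∩ {Ann, Finn, Gus, Kim, Mae, Ona, Pat} = {Gus, Kim, Pat}
… ∩ ⟦above Mae⟧ = {Gus, Kim, Pat} ∩ {Gus, Kim, Mae, Ona, Pat} = {Gus, Kim, Pat}
… ∩ ⟦below Gus⟧ = {Gus, Kim, Pat} ∩ {Finn, Ivy, Kim, Mae, Ona, Wes, Xiu} = {Kim}
… ∩ ⟦smooth⟧ = {Kim} ∩ {Ann, Gus, Ivy, Kim, Ona, Pat, Rae, Xiu} = {Kim}
So ⟦smooth key which supported Ivy above Mae below Gus⟧ = {Kim}.

{Kim}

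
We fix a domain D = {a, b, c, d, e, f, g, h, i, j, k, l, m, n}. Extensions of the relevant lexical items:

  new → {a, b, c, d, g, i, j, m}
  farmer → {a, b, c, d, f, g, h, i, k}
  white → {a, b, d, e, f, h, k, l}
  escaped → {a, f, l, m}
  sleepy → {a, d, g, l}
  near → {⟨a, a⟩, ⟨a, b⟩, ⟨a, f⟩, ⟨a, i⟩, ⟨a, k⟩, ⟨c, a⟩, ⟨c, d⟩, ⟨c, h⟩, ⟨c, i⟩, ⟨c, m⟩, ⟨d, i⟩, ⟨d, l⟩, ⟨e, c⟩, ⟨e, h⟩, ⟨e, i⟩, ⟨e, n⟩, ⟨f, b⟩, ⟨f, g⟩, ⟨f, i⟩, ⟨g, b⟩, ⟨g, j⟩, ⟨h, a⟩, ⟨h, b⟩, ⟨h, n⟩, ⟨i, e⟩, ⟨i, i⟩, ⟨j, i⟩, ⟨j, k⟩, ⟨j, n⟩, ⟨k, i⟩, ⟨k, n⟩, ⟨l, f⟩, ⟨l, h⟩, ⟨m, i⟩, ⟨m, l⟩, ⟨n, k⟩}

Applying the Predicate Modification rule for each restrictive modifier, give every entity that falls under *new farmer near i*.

⟦near i⟧ = {x : ⟨x, i⟩ ∈ ⟦near⟧} = {a, c, d, e, f, i, j, k, m}
⟦farmer⟧ = {a, b, c, d, f, g, h, i, k}
… ∩ ⟦near i⟧ = {a, b, c, d, f, g, h, i, k} ∩ {a, c, d, e, f, i, j, k, m} = {a, c, d, f, i, k}
… ∩ ⟦new⟧ = {a, c, d, f, i, k} ∩ {a, b, c, d, g, i, j, m} = {a, c, d, i}
So ⟦new farmer near i⟧ = {a, c, d, i}.

{a, c, d, i}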